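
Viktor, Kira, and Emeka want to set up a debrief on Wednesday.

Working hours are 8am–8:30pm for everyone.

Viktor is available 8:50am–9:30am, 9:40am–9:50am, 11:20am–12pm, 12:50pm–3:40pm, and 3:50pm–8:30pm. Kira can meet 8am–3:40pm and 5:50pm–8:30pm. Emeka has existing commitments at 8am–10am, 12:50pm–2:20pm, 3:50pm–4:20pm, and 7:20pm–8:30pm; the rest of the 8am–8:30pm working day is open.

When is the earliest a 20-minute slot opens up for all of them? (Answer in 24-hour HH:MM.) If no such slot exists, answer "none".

Emeka free within 08:00–20:30: 10:00–12:50, 14:20–15:50, 16:20–19:20.
Viktor ∩ Kira: 08:50–09:30, 09:40–09:50, 11:20–12:00, 12:50–15:40, 17:50–20:30.
Viktor ∩ Kira ∩ Emeka: 11:20–12:00, 14:20–15:40, 17:50–19:20.
Windows ≥ 20 min: 11:20–12:00, 14:20–15:40, 17:50–19:20.
Earliest such window starts at 11:20.

11:20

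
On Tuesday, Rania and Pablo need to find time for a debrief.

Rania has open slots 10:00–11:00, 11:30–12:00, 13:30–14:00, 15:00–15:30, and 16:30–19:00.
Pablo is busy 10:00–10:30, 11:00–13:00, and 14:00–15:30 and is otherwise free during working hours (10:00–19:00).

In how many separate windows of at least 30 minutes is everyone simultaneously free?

3

Pablo free within 10:00–19:00: 10:30–11:00, 13:00–14:00, 15:30–19:00.
Rania ∩ Pablo: 10:30–11:00, 13:30–14:00, 16:30–19:00.
Windows ≥ 30 min: 10:30–11:00, 13:30–14:00, 16:30–19:00.
That's 3 windows.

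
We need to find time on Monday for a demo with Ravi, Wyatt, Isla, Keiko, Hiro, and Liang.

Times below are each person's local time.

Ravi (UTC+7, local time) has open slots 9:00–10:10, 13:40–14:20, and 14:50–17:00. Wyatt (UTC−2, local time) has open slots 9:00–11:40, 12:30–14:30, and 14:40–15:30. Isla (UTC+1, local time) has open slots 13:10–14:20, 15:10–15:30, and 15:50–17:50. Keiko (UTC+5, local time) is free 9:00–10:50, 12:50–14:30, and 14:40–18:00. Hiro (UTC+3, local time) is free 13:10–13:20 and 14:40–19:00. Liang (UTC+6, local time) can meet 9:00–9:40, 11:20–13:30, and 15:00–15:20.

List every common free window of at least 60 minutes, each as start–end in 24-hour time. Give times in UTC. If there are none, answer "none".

none

Ravi → UTC: 02:00–03:10, 06:40–07:20, 07:50–10:00.
Wyatt → UTC: 11:00–13:40, 14:30–16:30, 16:40–17:30.
Isla → UTC: 12:10–13:20, 14:10–14:30, 14:50–16:50.
Keiko → UTC: 04:00–05:50, 07:50–09:30, 09:40–13:00.
Hiro → UTC: 10:10–10:20, 11:40–16:00.
Liang → UTC: 03:00–03:40, 05:20–07:30, 09:00–09:20.
Ravi ∩ Wyatt: (none).
Ravi ∩ Wyatt ∩ Isla: (none).
Ravi ∩ Wyatt ∩ Isla ∩ Keiko: (none).
Ravi ∩ Wyatt ∩ Isla ∩ Keiko ∩ Hiro: (none).
Ravi ∩ Wyatt ∩ Isla ∩ Keiko ∩ Hiro ∩ Liang: (none).
Windows ≥ 60 min: (none).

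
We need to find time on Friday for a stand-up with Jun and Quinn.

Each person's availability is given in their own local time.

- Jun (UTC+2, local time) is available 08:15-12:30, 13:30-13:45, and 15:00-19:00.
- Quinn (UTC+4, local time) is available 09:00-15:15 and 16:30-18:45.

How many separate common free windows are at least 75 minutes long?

2

Jun → UTC: 06:15–10:30, 11:30–11:45, 13:00–17:00.
Quinn → UTC: 05:00–11:15, 12:30–14:45.
Jun ∩ Quinn: 06:15–10:30, 13:00–14:45.
Windows ≥ 75 min: 06:15–10:30, 13:00–14:45.
That's 2 windows.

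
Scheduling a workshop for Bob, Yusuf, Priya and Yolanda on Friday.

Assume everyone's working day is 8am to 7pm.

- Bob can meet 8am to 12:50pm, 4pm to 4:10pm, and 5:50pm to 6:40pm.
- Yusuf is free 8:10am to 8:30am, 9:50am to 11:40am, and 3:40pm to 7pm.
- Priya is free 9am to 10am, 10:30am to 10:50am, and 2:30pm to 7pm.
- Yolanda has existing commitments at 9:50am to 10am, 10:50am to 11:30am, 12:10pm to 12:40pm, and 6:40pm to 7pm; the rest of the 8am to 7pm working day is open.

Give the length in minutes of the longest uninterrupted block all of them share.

50 minutes

Yolanda free within 08:00–19:00: 08:00–09:50, 10:00–10:50, 11:30–12:10, 12:40–18:40.
Bob ∩ Yusuf: 08:10–08:30, 09:50–11:40, 16:00–16:10, 17:50–18:40.
Bob ∩ Yusuf ∩ Priya: 09:50–10:00, 10:30–10:50, 16:00–16:10, 17:50–18:40.
Bob ∩ Yusuf ∩ Priya ∩ Yolanda: 10:30–10:50, 16:00–16:10, 17:50–18:40.
Common window lengths: 20, 10, 50 min; longest is 50.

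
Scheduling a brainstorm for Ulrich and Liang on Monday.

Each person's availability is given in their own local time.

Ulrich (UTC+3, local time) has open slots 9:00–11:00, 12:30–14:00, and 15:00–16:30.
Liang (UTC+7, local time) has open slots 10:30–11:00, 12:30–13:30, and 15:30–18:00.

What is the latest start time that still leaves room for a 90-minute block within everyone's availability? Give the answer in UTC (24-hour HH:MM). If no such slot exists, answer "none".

09:30

Ulrich → UTC: 06:00–08:00, 09:30–11:00, 12:00–13:30.
Liang → UTC: 03:30–04:00, 05:30–06:30, 08:30–11:00.
Ulrich ∩ Liang: 06:00–06:30, 09:30–11:00.
Windows ≥ 90 min: 09:30–11:00.
Latest start in the last window 09:30–11:00 is 11:00 − 90 min = 09:30.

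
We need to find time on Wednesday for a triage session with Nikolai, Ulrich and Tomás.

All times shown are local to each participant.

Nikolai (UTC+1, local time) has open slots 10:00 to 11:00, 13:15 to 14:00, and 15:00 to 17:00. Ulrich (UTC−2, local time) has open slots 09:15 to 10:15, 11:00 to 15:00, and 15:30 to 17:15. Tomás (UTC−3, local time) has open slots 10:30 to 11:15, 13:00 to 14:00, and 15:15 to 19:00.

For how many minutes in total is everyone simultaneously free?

15 minutes

Nikolai → UTC: 09:00–10:00, 12:15–13:00, 14:00–16:00.
Ulrich → UTC: 11:15–12:15, 13:00–17:00, 17:30–19:15.
Tomás → UTC: 13:30–14:15, 16:00–17:00, 18:15–22:00.
Nikolai ∩ Ulrich: 14:00–16:00.
Nikolai ∩ Ulrich ∩ Tomás: 14:00–14:15.
Total common minutes: 15.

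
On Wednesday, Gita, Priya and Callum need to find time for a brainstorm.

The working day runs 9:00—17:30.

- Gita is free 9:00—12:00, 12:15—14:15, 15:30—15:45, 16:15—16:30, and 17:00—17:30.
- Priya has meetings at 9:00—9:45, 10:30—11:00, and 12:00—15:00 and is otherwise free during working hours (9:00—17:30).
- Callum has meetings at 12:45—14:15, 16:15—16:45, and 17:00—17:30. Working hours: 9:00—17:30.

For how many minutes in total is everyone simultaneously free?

Priya free within 09:00–17:30: 09:45–10:30, 11:00–12:00, 15:00–17:30.
Callum free within 09:00–17:30: 09:00–12:45, 14:15–16:15, 16:45–17:00.
Gita ∩ Priya: 09:45–10:30, 11:00–12:00, 15:30–15:45, 16:15–16:30, 17:00–17:30.
Gita ∩ Priya ∩ Callum: 09:45–10:30, 11:00–12:00, 15:30–15:45.
Total common minutes: 45 + 60 + 15 = 120.

120 minutes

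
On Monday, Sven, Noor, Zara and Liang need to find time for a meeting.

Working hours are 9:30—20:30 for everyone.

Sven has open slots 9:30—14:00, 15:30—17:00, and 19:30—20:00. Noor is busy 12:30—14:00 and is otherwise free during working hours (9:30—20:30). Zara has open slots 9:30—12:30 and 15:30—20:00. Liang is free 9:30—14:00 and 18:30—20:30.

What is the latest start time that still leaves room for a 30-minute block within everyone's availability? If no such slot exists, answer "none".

19:30

Noor free within 09:30–20:30: 09:30–12:30, 14:00–20:30.
Sven ∩ Noor: 09:30–12:30, 15:30–17:00, 19:30–20:00.
Sven ∩ Noor ∩ Zara: 09:30–12:30, 15:30–17:00, 19:30–20:00.
Sven ∩ Noor ∩ Zara ∩ Liang: 09:30–12:30, 19:30–20:00.
Windows ≥ 30 min: 09:30–12:30, 19:30–20:00.
Latest start in the last window 19:30–20:00 is 20:00 − 30 min = 19:30.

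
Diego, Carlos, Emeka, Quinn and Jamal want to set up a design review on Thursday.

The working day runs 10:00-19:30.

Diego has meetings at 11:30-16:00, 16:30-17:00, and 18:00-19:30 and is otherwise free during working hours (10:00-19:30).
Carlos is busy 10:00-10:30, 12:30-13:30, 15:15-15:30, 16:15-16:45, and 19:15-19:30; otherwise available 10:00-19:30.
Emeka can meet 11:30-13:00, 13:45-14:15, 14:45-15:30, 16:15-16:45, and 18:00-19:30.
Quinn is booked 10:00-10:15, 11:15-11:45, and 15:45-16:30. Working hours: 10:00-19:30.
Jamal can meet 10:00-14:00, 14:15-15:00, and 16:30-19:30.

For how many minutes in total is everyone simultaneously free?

Diego free within 10:00–19:30: 10:00–11:30, 16:00–16:30, 17:00–18:00.
Carlos free within 10:00–19:30: 10:30–12:30, 13:30–15:15, 15:30–16:15, 16:45–19:15.
Quinn free within 10:00–19:30: 10:15–11:15, 11:45–15:45, 16:30–19:30.
Diego ∩ Carlos: 10:30–11:30, 16:00–16:15, 17:00–18:00.
Diego ∩ Carlos ∩ Emeka: (none).
Diego ∩ Carlos ∩ Emeka ∩ Quinn: (none).
Diego ∩ Carlos ∩ Emeka ∩ Quinn ∩ Jamal: (none).
Total common minutes: 0.

0 minutes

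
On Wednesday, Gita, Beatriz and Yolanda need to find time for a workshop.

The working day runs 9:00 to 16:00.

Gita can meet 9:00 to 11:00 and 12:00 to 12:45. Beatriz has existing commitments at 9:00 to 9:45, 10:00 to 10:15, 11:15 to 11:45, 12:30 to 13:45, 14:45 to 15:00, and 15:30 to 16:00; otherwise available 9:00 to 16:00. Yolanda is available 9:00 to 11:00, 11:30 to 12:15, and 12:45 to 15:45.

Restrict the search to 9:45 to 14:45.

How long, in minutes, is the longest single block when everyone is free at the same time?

45 minutes

Beatriz free within 09:00–16:00: 09:45–10:00, 10:15–11:15, 11:45–12:30, 13:45–14:45, 15:00–15:30.
Gita ∩ Beatriz: 09:45–10:00, 10:15–11:00, 12:00–12:30.
Gita ∩ Beatriz ∩ Yolanda: 09:45–10:00, 10:15–11:00, 12:00–12:15.
Restricted to 09:45–14:45: 09:45–10:00, 10:15–11:00, 12:00–12:15.
Common window lengths: 15, 45, 15 min; longest is 45.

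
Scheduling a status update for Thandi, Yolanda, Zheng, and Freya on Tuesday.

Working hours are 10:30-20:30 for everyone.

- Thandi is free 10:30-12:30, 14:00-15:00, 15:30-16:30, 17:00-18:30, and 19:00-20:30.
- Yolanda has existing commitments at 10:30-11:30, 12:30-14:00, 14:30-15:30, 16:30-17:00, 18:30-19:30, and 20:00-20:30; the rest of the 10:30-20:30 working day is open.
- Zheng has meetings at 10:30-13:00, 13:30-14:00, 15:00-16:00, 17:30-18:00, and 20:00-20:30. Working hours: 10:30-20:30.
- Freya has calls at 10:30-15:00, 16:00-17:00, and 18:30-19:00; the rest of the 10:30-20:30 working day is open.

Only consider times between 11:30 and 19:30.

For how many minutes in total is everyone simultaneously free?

Yolanda free within 10:30–20:30: 11:30–12:30, 14:00–14:30, 15:30–16:30, 17:00–18:30, 19:30–20:00.
Zheng free within 10:30–20:30: 13:00–13:30, 14:00–15:00, 16:00–17:30, 18:00–20:00.
Freya free within 10:30–20:30: 15:00–16:00, 17:00–18:30, 19:00–20:30.
Thandi ∩ Yolanda: 11:30–12:30, 14:00–14:30, 15:30–16:30, 17:00–18:30, 19:30–20:00.
Thandi ∩ Yolanda ∩ Zheng: 14:00–14:30, 16:00–16:30, 17:00–17:30, 18:00–18:30, 19:30–20:00.
Thandi ∩ Yolanda ∩ Zheng ∩ Freya: 17:00–17:30, 18:00–18:30, 19:30–20:00.
Restricted to 11:30–19:30: 17:00–17:30, 18:00–18:30.
Total common minutes: 30 + 30 = 60.

60 minutes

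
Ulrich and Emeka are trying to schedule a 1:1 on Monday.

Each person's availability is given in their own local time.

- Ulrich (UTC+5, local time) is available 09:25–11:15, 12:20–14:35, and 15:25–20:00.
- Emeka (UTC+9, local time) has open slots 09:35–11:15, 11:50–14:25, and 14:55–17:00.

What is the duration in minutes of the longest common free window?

Ulrich → UTC: 04:25–06:15, 07:20–09:35, 10:25–15:00.
Emeka → UTC: 00:35–02:15, 02:50–05:25, 05:55–08:00.
Ulrich ∩ Emeka: 04:25–05:25, 05:55–06:15, 07:20–08:00.
Common window lengths: 60, 20, 40 min; longest is 60.

60 minutes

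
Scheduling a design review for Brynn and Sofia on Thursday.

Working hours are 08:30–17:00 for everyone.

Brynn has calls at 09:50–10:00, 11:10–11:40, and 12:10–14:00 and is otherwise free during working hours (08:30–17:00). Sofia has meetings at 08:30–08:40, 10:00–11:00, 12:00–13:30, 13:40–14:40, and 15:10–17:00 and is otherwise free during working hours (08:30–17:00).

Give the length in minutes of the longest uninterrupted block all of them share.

70 minutes

Brynn free within 08:30–17:00: 08:30–09:50, 10:00–11:10, 11:40–12:10, 14:00–17:00.
Sofia free within 08:30–17:00: 08:40–10:00, 11:00–12:00, 13:30–13:40, 14:40–15:10.
Brynn ∩ Sofia: 08:40–09:50, 11:00–11:10, 11:40–12:00, 14:40–15:10.
Common window lengths: 70, 10, 20, 30 min; longest is 70.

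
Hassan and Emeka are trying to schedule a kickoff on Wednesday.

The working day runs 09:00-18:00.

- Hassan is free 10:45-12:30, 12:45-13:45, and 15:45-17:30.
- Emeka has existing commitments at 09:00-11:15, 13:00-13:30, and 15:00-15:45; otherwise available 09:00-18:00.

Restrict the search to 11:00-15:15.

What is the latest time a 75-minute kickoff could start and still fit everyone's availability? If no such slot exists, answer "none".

11:15

Emeka free within 09:00–18:00: 11:15–13:00, 13:30–15:00, 15:45–18:00.
Hassan ∩ Emeka: 11:15–12:30, 12:45–13:00, 13:30–13:45, 15:45–17:30.
Restricted to 11:00–15:15: 11:15–12:30, 12:45–13:00, 13:30–13:45.
Windows ≥ 75 min: 11:15–12:30.
Latest start in the last window 11:15–12:30 is 12:30 − 75 min = 11:15.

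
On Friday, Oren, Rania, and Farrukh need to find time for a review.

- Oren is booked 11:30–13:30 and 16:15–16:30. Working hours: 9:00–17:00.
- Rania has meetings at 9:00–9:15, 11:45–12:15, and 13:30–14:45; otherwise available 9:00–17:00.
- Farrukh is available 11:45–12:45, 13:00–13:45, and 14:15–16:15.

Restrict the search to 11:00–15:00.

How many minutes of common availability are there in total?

15 minutes

Oren free within 09:00–17:00: 09:00–11:30, 13:30–16:15, 16:30–17:00.
Rania free within 09:00–17:00: 09:15–11:45, 12:15–13:30, 14:45–17:00.
Oren ∩ Rania: 09:15–11:30, 14:45–16:15, 16:30–17:00.
Oren ∩ Rania ∩ Farrukh: 14:45–16:15.
Restricted to 11:00–15:00: 14:45–15:00.
Total common minutes: 15.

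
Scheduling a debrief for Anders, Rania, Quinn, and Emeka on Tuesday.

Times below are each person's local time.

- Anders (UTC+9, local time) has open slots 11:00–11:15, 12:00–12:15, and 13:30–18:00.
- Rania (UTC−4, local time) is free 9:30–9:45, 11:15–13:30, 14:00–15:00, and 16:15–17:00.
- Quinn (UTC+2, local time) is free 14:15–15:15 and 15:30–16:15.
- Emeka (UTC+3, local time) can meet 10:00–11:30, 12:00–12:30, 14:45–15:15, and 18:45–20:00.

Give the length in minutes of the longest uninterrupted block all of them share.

0 minutes

Anders → UTC: 02:00–02:15, 03:00–03:15, 04:30–09:00.
Rania → UTC: 13:30–13:45, 15:15–17:30, 18:00–19:00, 20:15–21:00.
Quinn → UTC: 12:15–13:15, 13:30–14:15.
Emeka → UTC: 07:00–08:30, 09:00–09:30, 11:45–12:15, 15:45–17:00.
Anders ∩ Rania: (none).
Anders ∩ Rania ∩ Quinn: (none).
Anders ∩ Rania ∩ Quinn ∩ Emeka: (none).
No common window.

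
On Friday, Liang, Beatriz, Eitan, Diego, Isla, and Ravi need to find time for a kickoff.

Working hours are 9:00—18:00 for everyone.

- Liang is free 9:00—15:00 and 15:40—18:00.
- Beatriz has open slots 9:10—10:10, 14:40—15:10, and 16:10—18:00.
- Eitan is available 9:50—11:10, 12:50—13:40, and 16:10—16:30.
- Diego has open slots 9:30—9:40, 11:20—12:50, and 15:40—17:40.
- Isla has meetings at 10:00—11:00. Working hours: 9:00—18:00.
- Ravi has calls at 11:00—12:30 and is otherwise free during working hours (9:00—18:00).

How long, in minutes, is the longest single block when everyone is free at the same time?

20 minutes

Isla free within 09:00–18:00: 09:00–10:00, 11:00–18:00.
Ravi free within 09:00–18:00: 09:00–11:00, 12:30–18:00.
Liang ∩ Beatriz: 09:10–10:10, 14:40–15:00, 16:10–18:00.
Liang ∩ Beatriz ∩ Eitan: 09:50–10:10, 16:10–16:30.
Liang ∩ Beatriz ∩ Eitan ∩ Diego: 16:10–16:30.
Liang ∩ Beatriz ∩ Eitan ∩ Diego ∩ Isla: 16:10–16:30.
Liang ∩ Beatriz ∩ Eitan ∩ Diego ∩ Isla ∩ Ravi: 16:10–16:30.
Single common window of 20 minutes.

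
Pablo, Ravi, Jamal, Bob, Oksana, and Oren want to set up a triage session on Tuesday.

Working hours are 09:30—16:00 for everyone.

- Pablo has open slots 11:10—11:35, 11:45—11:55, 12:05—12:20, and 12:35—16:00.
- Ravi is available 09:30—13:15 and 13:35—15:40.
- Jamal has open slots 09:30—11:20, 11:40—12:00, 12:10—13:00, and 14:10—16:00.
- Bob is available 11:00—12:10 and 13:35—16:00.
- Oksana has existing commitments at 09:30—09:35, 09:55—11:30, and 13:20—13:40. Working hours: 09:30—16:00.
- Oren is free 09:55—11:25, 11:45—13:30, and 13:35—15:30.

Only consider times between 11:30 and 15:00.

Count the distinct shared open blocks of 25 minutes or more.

1

Oksana free within 09:30–16:00: 09:35–09:55, 11:30–13:20, 13:40–16:00.
Pablo ∩ Ravi: 11:10–11:35, 11:45–11:55, 12:05–12:20, 12:35–13:15, 13:35–15:40.
Pablo ∩ Ravi ∩ Jamal: 11:10–11:20, 11:45–11:55, 12:10–12:20, 12:35–13:00, 14:10–15:40.
Pablo ∩ Ravi ∩ Jamal ∩ Bob: 11:10–11:20, 11:45–11:55, 14:10–15:40.
Pablo ∩ Ravi ∩ Jamal ∩ Bob ∩ Oksana: 11:45–11:55, 14:10–15:40.
Pablo ∩ Ravi ∩ Jamal ∩ Bob ∩ Oksana ∩ Oren: 11:45–11:55, 14:10–15:30.
Restricted to 11:30–15:00: 11:45–11:55, 14:10–15:00.
Windows ≥ 25 min: 14:10–15:00.
That's 1 window.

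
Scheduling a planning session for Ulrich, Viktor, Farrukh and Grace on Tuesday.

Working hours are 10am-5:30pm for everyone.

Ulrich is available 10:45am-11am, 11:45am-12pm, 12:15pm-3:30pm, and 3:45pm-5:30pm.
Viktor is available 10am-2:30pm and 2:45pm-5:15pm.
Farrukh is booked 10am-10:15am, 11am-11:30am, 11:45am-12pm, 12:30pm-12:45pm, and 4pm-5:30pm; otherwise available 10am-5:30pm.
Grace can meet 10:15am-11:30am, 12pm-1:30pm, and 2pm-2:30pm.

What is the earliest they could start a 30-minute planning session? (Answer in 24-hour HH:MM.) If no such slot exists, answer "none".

Farrukh free within 10:00–17:30: 10:15–11:00, 11:30–11:45, 12:00–12:30, 12:45–16:00.
Ulrich ∩ Viktor: 10:45–11:00, 11:45–12:00, 12:15–14:30, 14:45–15:30, 15:45–17:15.
Ulrich ∩ Viktor ∩ Farrukh: 10:45–11:00, 12:15–12:30, 12:45–14:30, 14:45–15:30, 15:45–16:00.
Ulrich ∩ Viktor ∩ Farrukh ∩ Grace: 10:45–11:00, 12:15–12:30, 12:45–13:30, 14:00–14:30.
Windows ≥ 30 min: 12:45–13:30, 14:00–14:30.
Earliest such window starts at 12:45.

12:45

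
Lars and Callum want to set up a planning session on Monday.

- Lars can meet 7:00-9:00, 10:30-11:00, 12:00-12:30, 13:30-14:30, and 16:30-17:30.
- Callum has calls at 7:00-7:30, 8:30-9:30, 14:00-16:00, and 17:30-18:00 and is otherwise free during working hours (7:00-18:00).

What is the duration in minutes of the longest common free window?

Callum free within 07:00–18:00: 07:30–08:30, 09:30–14:00, 16:00–17:30.
Lars ∩ Callum: 07:30–08:30, 10:30–11:00, 12:00–12:30, 13:30–14:00, 16:30–17:30.
Common window lengths: 60, 30, 30, 30, 60 min; longest is 60.

60 minutes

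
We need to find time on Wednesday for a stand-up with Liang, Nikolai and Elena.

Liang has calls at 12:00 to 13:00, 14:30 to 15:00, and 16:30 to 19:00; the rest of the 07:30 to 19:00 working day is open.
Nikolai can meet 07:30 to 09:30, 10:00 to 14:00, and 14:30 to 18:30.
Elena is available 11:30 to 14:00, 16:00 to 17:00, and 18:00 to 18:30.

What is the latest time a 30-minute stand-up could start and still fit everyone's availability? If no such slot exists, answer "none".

16:00

Liang free within 07:30–19:00: 07:30–12:00, 13:00–14:30, 15:00–16:30.
Liang ∩ Nikolai: 07:30–09:30, 10:00–12:00, 13:00–14:00, 15:00–16:30.
Liang ∩ Nikolai ∩ Elena: 11:30–12:00, 13:00–14:00, 16:00–16:30.
Windows ≥ 30 min: 11:30–12:00, 13:00–14:00, 16:00–16:30.
Latest start in the last window 16:00–16:30 is 16:30 − 30 min = 16:00.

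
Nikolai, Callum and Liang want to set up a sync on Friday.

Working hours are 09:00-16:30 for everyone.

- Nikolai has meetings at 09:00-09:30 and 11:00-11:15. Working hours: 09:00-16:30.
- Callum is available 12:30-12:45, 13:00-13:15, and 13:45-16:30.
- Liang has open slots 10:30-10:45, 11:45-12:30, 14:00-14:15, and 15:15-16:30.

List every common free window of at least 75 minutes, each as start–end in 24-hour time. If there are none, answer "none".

15:15–16:30

Nikolai free within 09:00–16:30: 09:30–11:00, 11:15–16:30.
Nikolai ∩ Callum: 12:30–12:45, 13:00–13:15, 13:45–16:30.
Nikolai ∩ Callum ∩ Liang: 14:00–14:15, 15:15–16:30.
Windows ≥ 75 min: 15:15–16:30.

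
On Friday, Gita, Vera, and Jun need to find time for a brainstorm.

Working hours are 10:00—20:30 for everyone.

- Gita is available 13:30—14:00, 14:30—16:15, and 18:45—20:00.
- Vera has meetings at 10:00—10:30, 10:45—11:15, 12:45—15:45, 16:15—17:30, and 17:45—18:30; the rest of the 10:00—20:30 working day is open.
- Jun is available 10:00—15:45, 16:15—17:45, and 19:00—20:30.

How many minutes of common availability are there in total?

Vera free within 10:00–20:30: 10:30–10:45, 11:15–12:45, 15:45–16:15, 17:30–17:45, 18:30–20:30.
Gita ∩ Vera: 15:45–16:15, 18:45–20:00.
Gita ∩ Vera ∩ Jun: 19:00–20:00.
Total common minutes: 60.

60 minutes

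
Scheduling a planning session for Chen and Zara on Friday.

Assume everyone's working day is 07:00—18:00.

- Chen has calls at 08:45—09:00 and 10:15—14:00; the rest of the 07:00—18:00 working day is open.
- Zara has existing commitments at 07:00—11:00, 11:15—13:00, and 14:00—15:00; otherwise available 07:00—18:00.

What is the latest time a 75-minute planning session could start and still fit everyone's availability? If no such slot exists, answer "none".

16:45

Chen free within 07:00–18:00: 07:00–08:45, 09:00–10:15, 14:00–18:00.
Zara free within 07:00–18:00: 11:00–11:15, 13:00–14:00, 15:00–18:00.
Chen ∩ Zara: 15:00–18:00.
Windows ≥ 75 min: 15:00–18:00.
Latest start in the last window 15:00–18:00 is 18:00 − 75 min = 16:45.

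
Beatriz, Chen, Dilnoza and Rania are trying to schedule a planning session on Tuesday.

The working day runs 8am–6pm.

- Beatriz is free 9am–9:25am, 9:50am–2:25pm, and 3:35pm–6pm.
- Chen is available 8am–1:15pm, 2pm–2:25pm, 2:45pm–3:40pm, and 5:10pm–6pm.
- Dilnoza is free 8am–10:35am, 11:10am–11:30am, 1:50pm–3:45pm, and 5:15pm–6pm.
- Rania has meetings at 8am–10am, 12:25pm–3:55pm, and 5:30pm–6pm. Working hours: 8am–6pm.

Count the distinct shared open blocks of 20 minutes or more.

Rania free within 08:00–18:00: 10:00–12:25, 15:55–17:30.
Beatriz ∩ Chen: 09:00–09:25, 09:50–13:15, 14:00–14:25, 15:35–15:40, 17:10–18:00.
Beatriz ∩ Chen ∩ Dilnoza: 09:00–09:25, 09:50–10:35, 11:10–11:30, 14:00–14:25, 15:35–15:40, 17:15–18:00.
Beatriz ∩ Chen ∩ Dilnoza ∩ Rania: 10:00–10:35, 11:10–11:30, 17:15–17:30.
Windows ≥ 20 min: 10:00–10:35, 11:10–11:30.
That's 2 windows.

2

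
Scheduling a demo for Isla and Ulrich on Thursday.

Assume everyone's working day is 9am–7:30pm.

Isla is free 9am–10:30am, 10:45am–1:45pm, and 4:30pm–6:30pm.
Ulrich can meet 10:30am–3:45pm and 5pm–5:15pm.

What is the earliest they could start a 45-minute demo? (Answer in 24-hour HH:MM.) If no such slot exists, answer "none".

10:45

Isla ∩ Ulrich: 10:45–13:45, 17:00–17:15.
Windows ≥ 45 min: 10:45–13:45.
Earliest such window starts at 10:45.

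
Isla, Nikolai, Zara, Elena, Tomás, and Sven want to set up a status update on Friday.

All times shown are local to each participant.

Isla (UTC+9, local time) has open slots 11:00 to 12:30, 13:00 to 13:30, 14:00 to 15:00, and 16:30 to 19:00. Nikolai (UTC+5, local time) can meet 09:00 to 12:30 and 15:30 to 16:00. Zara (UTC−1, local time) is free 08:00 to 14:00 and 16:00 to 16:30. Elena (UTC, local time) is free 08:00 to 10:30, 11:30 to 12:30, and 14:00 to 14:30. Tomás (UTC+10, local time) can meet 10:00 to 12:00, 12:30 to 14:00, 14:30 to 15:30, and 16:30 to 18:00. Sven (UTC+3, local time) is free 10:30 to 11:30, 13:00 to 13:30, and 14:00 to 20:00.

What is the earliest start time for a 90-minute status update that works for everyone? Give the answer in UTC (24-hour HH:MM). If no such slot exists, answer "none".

Isla → UTC: 02:00–03:30, 04:00–04:30, 05:00–06:00, 07:30–10:00.
Nikolai → UTC: 04:00–07:30, 10:30–11:00.
Zara → UTC: 09:00–15:00, 17:00–17:30.
Elena → UTC: 08:00–10:30, 11:30–12:30, 14:00–14:30.
Tomás → UTC: 00:00–02:00, 02:30–04:00, 04:30–05:30, 06:30–08:00.
Sven → UTC: 07:30–08:30, 10:00–10:30, 11:00–17:00.
Isla ∩ Nikolai: 04:00–04:30, 05:00–06:00.
Isla ∩ Nikolai ∩ Zara: (none).
Isla ∩ Nikolai ∩ Zara ∩ Elena: (none).
Isla ∩ Nikolai ∩ Zara ∩ Elena ∩ Tomás: (none).
Isla ∩ Nikolai ∩ Zara ∩ Elena ∩ Tomás ∩ Sven: (none).
Windows ≥ 90 min: (none).

none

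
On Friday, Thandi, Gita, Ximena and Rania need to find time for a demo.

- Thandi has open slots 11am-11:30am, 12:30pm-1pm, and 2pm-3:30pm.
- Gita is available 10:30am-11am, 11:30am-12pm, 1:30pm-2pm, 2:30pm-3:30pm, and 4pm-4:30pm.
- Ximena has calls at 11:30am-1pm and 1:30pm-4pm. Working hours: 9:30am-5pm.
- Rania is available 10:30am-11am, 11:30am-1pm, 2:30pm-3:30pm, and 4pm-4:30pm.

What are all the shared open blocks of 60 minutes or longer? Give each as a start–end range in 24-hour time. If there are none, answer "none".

Ximena free within 09:30–17:00: 09:30–11:30, 13:00–13:30, 16:00–17:00.
Thandi ∩ Gita: 14:30–15:30.
Thandi ∩ Gita ∩ Ximena: (none).
Thandi ∩ Gita ∩ Ximena ∩ Rania: (none).
Windows ≥ 60 min: (none).

none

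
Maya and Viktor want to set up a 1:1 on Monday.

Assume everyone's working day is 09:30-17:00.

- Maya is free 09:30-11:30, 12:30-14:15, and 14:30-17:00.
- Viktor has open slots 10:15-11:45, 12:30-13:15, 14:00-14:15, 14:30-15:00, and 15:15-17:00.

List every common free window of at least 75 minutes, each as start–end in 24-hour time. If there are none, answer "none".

Maya ∩ Viktor: 10:15–11:30, 12:30–13:15, 14:00–14:15, 14:30–15:00, 15:15–17:00.
Windows ≥ 75 min: 10:15–11:30, 15:15–17:00.

10:15–11:30, 15:15–17:00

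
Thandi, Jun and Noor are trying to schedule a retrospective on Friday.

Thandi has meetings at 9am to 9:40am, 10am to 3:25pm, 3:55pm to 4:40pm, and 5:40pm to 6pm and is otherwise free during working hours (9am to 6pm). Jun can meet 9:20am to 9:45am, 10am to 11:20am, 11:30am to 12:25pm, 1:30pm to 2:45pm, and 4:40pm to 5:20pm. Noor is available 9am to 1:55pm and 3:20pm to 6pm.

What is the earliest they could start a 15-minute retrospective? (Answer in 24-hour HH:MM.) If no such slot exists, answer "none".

16:40

Thandi free within 09:00–18:00: 09:40–10:00, 15:25–15:55, 16:40–17:40.
Thandi ∩ Jun: 09:40–09:45, 16:40–17:20.
Thandi ∩ Jun ∩ Noor: 09:40–09:45, 16:40–17:20.
Windows ≥ 15 min: 16:40–17:20.
Earliest such window starts at 16:40.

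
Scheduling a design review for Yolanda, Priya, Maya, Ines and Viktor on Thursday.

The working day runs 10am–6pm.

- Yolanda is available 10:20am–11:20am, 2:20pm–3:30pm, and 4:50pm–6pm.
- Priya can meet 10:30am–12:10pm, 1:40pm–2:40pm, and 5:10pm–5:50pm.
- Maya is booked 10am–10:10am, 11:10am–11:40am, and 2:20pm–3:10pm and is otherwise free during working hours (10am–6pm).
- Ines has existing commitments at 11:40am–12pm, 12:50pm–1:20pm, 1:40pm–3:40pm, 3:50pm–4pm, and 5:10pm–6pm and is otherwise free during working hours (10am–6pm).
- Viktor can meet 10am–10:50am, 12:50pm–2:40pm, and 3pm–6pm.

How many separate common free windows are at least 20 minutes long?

1

Maya free within 10:00–18:00: 10:10–11:10, 11:40–14:20, 15:10–18:00.
Ines free within 10:00–18:00: 10:00–11:40, 12:00–12:50, 13:20–13:40, 15:40–15:50, 16:00–17:10.
Yolanda ∩ Priya: 10:30–11:20, 14:20–14:40, 17:10–17:50.
Yolanda ∩ Priya ∩ Maya: 10:30–11:10, 17:10–17:50.
Yolanda ∩ Priya ∩ Maya ∩ Ines: 10:30–11:10.
Yolanda ∩ Priya ∩ Maya ∩ Ines ∩ Viktor: 10:30–10:50.
Windows ≥ 20 min: 10:30–10:50.
That's 1 window.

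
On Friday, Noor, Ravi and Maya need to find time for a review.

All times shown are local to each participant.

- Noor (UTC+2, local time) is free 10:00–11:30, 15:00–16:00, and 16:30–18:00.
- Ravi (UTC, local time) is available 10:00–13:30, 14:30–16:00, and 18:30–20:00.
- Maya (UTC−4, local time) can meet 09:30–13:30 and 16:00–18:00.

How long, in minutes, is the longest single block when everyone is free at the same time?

Noor → UTC: 08:00–09:30, 13:00–14:00, 14:30–16:00.
Ravi → UTC: 10:00–13:30, 14:30–16:00, 18:30–20:00.
Maya → UTC: 13:30–17:30, 20:00–22:00.
Noor ∩ Ravi: 13:00–13:30, 14:30–16:00.
Noor ∩ Ravi ∩ Maya: 14:30–16:00.
Single common window of 90 minutes.

90 minutes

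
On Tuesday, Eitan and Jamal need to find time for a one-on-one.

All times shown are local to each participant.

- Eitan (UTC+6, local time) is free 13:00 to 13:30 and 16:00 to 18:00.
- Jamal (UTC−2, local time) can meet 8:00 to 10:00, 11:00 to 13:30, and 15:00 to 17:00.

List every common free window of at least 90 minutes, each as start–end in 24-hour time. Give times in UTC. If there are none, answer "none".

10:00–12:00

Eitan → UTC: 07:00–07:30, 10:00–12:00.
Jamal → UTC: 10:00–12:00, 13:00–15:30, 17:00–19:00.
Eitan ∩ Jamal: 10:00–12:00.
Windows ≥ 90 min: 10:00–12:00.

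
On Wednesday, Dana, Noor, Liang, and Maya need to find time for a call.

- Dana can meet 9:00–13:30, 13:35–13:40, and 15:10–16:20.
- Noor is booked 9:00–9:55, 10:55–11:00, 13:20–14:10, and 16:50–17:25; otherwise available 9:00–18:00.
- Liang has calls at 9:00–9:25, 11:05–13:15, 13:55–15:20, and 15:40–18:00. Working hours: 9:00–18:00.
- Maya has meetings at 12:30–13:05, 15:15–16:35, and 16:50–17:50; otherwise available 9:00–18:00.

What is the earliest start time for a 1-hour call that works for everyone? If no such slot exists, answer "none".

Noor free within 09:00–18:00: 09:55–10:55, 11:00–13:20, 14:10–16:50, 17:25–18:00.
Liang free within 09:00–18:00: 09:25–11:05, 13:15–13:55, 15:20–15:40.
Maya free within 09:00–18:00: 09:00–12:30, 13:05–15:15, 16:35–16:50, 17:50–18:00.
Dana ∩ Noor: 09:55–10:55, 11:00–13:20, 15:10–16:20.
Dana ∩ Noor ∩ Liang: 09:55–10:55, 11:00–11:05, 13:15–13:20, 15:20–15:40.
Dana ∩ Noor ∩ Liang ∩ Maya: 09:55–10:55, 11:00–11:05, 13:15–13:20.
Windows ≥ 60 min: 09:55–10:55.
Earliest such window starts at 09:55.

09:55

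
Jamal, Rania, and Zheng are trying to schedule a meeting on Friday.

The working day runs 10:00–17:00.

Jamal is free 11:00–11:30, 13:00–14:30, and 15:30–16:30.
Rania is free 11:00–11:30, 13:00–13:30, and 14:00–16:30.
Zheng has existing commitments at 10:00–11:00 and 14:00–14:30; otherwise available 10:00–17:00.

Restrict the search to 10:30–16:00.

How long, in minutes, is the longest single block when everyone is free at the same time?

Zheng free within 10:00–17:00: 11:00–14:00, 14:30–17:00.
Jamal ∩ Rania: 11:00–11:30, 13:00–13:30, 14:00–14:30, 15:30–16:30.
Jamal ∩ Rania ∩ Zheng: 11:00–11:30, 13:00–13:30, 15:30–16:30.
Restricted to 10:30–16:00: 11:00–11:30, 13:00–13:30, 15:30–16:00.
Common window lengths: 30, 30, 30 min; longest is 30.

30 minutes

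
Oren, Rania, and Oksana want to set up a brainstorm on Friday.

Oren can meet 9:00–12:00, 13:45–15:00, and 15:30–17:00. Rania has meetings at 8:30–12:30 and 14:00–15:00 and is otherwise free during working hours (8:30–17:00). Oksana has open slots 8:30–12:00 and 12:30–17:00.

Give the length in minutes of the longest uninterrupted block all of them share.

90 minutes

Rania free within 08:30–17:00: 12:30–14:00, 15:00–17:00.
Oren ∩ Rania: 13:45–14:00, 15:30–17:00.
Oren ∩ Rania ∩ Oksana: 13:45–14:00, 15:30–17:00.
Common window lengths: 15, 90 min; longest is 90.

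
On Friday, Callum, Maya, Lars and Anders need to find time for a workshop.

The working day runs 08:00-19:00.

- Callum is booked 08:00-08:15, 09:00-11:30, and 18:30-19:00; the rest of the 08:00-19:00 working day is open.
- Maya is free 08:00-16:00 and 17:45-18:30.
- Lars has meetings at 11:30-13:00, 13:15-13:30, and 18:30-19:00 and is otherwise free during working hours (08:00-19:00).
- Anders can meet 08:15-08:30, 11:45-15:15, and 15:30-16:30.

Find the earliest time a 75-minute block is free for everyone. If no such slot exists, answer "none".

13:30

Callum free within 08:00–19:00: 08:15–09:00, 11:30–18:30.
Lars free within 08:00–19:00: 08:00–11:30, 13:00–13:15, 13:30–18:30.
Callum ∩ Maya: 08:15–09:00, 11:30–16:00, 17:45–18:30.
Callum ∩ Maya ∩ Lars: 08:15–09:00, 13:00–13:15, 13:30–16:00, 17:45–18:30.
Callum ∩ Maya ∩ Lars ∩ Anders: 08:15–08:30, 13:00–13:15, 13:30–15:15, 15:30–16:00.
Windows ≥ 75 min: 13:30–15:15.
Earliest such window starts at 13:30.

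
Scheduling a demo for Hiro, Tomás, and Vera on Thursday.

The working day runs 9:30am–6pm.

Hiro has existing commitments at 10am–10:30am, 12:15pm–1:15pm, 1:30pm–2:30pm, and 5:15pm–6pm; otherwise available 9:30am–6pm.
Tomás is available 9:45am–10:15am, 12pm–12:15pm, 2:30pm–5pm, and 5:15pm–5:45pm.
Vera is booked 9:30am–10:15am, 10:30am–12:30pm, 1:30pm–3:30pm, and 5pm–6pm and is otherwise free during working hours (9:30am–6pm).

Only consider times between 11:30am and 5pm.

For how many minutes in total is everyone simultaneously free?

Hiro free within 09:30–18:00: 09:30–10:00, 10:30–12:15, 13:15–13:30, 14:30–17:15.
Vera free within 09:30–18:00: 10:15–10:30, 12:30–13:30, 15:30–17:00.
Hiro ∩ Tomás: 09:45–10:00, 12:00–12:15, 14:30–17:00.
Hiro ∩ Tomás ∩ Vera: 15:30–17:00.
Restricted to 11:30–17:00: 15:30–17:00.
Total common minutes: 90.

90 minutes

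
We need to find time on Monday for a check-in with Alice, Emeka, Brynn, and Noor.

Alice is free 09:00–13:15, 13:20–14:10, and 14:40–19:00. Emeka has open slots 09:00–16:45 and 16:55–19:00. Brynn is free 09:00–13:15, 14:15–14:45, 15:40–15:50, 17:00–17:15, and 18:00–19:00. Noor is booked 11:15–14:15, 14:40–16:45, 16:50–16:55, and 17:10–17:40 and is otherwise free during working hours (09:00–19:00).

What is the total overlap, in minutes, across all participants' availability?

Noor free within 09:00–19:00: 09:00–11:15, 14:15–14:40, 16:45–16:50, 16:55–17:10, 17:40–19:00.
Alice ∩ Emeka: 09:00–13:15, 13:20–14:10, 14:40–16:45, 16:55–19:00.
Alice ∩ Emeka ∩ Brynn: 09:00–13:15, 14:40–14:45, 15:40–15:50, 17:00–17:15, 18:00–19:00.
Alice ∩ Emeka ∩ Brynn ∩ Noor: 09:00–11:15, 17:00–17:10, 18:00–19:00.
Total common minutes: 135 + 10 + 60 = 205.

205 minutes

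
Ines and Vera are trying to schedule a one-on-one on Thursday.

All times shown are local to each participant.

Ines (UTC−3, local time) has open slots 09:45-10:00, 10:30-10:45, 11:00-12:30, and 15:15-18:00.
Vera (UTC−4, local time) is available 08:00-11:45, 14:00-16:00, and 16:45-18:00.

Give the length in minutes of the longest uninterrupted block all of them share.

Ines → UTC: 12:45–13:00, 13:30–13:45, 14:00–15:30, 18:15–21:00.
Vera → UTC: 12:00–15:45, 18:00–20:00, 20:45–22:00.
Ines ∩ Vera: 12:45–13:00, 13:30–13:45, 14:00–15:30, 18:15–20:00, 20:45–21:00.
Common window lengths: 15, 15, 90, 105, 15 min; longest is 105.

105 minutes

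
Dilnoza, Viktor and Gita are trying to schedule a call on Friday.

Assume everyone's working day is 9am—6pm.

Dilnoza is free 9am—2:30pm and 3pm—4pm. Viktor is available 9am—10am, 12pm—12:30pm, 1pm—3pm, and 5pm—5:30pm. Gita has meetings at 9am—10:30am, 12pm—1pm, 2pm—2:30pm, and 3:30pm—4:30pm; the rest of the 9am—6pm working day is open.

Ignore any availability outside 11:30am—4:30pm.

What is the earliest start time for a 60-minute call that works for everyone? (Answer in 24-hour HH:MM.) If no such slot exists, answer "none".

Gita free within 09:00–18:00: 10:30–12:00, 13:00–14:00, 14:30–15:30, 16:30–18:00.
Dilnoza ∩ Viktor: 09:00–10:00, 12:00–12:30, 13:00–14:30.
Dilnoza ∩ Viktor ∩ Gita: 13:00–14:00.
Restricted to 11:30–16:30: 13:00–14:00.
Windows ≥ 60 min: 13:00–14:00.
Earliest such window starts at 13:00.

13:00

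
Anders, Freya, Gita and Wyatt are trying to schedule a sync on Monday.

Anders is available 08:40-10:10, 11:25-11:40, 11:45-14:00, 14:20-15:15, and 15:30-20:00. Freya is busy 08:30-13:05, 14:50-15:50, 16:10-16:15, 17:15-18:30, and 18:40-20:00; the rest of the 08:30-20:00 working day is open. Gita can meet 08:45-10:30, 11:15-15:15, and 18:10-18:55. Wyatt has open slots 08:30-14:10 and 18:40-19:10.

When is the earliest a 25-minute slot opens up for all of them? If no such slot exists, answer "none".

13:05

Freya free within 08:30–20:00: 13:05–14:50, 15:50–16:10, 16:15–17:15, 18:30–18:40.
Anders ∩ Freya: 13:05–14:00, 14:20–14:50, 15:50–16:10, 16:15–17:15, 18:30–18:40.
Anders ∩ Freya ∩ Gita: 13:05–14:00, 14:20–14:50, 18:30–18:40.
Anders ∩ Freya ∩ Gita ∩ Wyatt: 13:05–14:00.
Windows ≥ 25 min: 13:05–14:00.
Earliest such window starts at 13:05.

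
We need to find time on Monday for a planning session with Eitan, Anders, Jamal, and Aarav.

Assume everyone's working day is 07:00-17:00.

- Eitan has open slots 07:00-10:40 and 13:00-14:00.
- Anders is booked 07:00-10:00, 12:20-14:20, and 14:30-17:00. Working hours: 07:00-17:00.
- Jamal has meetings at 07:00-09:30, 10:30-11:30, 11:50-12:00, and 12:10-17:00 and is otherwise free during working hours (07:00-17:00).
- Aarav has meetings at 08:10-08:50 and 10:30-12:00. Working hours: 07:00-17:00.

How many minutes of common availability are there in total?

Anders free within 07:00–17:00: 10:00–12:20, 14:20–14:30.
Jamal free within 07:00–17:00: 09:30–10:30, 11:30–11:50, 12:00–12:10.
Aarav free within 07:00–17:00: 07:00–08:10, 08:50–10:30, 12:00–17:00.
Eitan ∩ Anders: 10:00–10:40.
Eitan ∩ Anders ∩ Jamal: 10:00–10:30.
Eitan ∩ Anders ∩ Jamal ∩ Aarav: 10:00–10:30.
Total common minutes: 30.

30 minutes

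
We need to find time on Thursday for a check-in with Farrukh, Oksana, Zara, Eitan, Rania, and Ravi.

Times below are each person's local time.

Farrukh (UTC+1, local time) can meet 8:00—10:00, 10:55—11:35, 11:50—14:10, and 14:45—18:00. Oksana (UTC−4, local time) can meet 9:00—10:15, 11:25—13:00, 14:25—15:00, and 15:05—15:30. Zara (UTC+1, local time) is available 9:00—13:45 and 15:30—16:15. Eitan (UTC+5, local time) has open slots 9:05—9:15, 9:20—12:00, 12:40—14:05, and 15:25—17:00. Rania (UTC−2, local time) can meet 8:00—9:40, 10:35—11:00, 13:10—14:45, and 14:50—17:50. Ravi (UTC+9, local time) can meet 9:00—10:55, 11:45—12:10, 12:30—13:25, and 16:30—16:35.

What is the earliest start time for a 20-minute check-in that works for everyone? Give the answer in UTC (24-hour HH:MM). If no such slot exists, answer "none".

none

Farrukh → UTC: 07:00–09:00, 09:55–10:35, 10:50–13:10, 13:45–17:00.
Oksana → UTC: 13:00–14:15, 15:25–17:00, 18:25–19:00, 19:05–19:30.
Zara → UTC: 08:00–12:45, 14:30–15:15.
Eitan → UTC: 04:05–04:15, 04:20–07:00, 07:40–09:05, 10:25–12:00.
Rania → UTC: 10:00–11:40, 12:35–13:00, 15:10–16:45, 16:50–19:50.
Ravi → UTC: 00:00–01:55, 02:45–03:10, 03:30–04:25, 07:30–07:35.
Farrukh ∩ Oksana: 13:00–13:10, 13:45–14:15, 15:25–17:00.
Farrukh ∩ Oksana ∩ Zara: (none).
Farrukh ∩ Oksana ∩ Zara ∩ Eitan: (none).
Farrukh ∩ Oksana ∩ Zara ∩ Eitan ∩ Rania: (none).
Farrukh ∩ Oksana ∩ Zara ∩ Eitan ∩ Rania ∩ Ravi: (none).
Windows ≥ 20 min: (none).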